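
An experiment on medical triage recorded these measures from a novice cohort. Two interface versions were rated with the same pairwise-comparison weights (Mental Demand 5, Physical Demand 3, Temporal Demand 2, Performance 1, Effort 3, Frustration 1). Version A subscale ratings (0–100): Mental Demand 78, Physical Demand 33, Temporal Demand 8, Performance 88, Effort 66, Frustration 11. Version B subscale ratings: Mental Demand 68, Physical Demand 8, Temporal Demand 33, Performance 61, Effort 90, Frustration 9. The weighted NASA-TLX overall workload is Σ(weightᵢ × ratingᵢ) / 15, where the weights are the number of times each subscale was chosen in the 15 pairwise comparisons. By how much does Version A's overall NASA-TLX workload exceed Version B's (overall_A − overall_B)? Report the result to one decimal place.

2.1

Version A weighted sum = 5·78 + 3·33 + 2·8 + 1·88 + 3·66 + 1·11 = 390 + 99 + 16 + 88 + 198 + 11 = 802; overall_A = 802/15 = 53.4667.
Version B weighted sum = 5·68 + 3·8 + 2·33 + 1·61 + 3·90 + 1·9 = 340 + 24 + 66 + 61 + 270 + 9 = 770; overall_B = 770/15 = 51.3333.
Difference = 53.4667 − 51.3333 = 2.1334 ≈ 2.1.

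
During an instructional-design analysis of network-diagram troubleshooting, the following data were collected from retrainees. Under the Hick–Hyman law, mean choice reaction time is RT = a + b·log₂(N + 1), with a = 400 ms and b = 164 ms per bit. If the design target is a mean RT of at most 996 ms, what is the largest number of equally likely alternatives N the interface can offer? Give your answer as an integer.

11

Set 400 + 164·log₂(N + 1) ≤ 996.
log₂(N + 1) ≤ (996 − 400) / 164 = 3.6341.
N + 1 ≤ 2^3.6341 = 12.4158.
N ≤ 11.4158, so the largest integer N is 11.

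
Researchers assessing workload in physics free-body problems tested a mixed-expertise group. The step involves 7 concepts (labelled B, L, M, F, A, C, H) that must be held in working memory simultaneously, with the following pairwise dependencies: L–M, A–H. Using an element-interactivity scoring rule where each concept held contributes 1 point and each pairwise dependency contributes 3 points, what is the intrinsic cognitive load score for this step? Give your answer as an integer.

13

Count of concepts held simultaneously: 7.
Count of pairwise dependencies listed: 2.
Element contribution: 7 × 1 = 7.
Interaction contribution: 2 × 3 = 6.
Intrinsic load = 7 + 6 = 13.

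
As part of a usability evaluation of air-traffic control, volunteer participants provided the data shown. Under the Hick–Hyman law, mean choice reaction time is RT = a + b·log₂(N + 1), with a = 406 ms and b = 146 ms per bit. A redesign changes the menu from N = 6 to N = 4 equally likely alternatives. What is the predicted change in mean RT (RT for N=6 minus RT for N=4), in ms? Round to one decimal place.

70.9

RT(6) = 406 + 146·log₂(7) = 406 + 146·2.8074 = 815.8804 ms.
RT(4) = 406 + 146·log₂(5) = 406 + 146·2.3219 = 744.9974 ms.
Difference = 815.8804 − 744.9974 = 70.8830 ≈ 70.9 ms.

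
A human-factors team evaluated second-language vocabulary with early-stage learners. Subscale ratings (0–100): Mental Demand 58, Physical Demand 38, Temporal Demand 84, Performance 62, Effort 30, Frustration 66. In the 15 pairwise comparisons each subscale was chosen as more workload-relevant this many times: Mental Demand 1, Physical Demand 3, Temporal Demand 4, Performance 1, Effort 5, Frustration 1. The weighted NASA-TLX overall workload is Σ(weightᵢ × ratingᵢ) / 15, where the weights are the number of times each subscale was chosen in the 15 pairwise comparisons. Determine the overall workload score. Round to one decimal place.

The tallies are the weights (they sum to 15).
Weighted sum = 1·58 + 3·38 + 4·84 + 1·62 + 5·30 + 1·66
            = 58 + 114 + 336 + 62 + 150 + 66 = 786.
Overall workload = 786 / 15 = 52.4000 ≈ 52.4.

52.4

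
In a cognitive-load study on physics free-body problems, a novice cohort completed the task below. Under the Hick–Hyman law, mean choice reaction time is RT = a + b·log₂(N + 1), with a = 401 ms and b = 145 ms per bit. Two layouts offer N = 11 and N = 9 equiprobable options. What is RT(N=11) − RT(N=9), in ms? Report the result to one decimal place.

38.1

RT(11) = 401 + 145·log₂(12) = 401 + 145·3.5850 = 920.8250 ms.
RT(9) = 401 + 145·log₂(10) = 401 + 145·3.3219 = 882.6755 ms.
Difference = 920.8250 − 882.6755 = 38.1495 ≈ 38.1 ms.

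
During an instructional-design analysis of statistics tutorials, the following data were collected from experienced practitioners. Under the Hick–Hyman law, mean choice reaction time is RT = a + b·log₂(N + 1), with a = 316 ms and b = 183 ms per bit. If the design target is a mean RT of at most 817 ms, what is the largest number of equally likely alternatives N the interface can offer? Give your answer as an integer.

5

Set 316 + 183·log₂(N + 1) ≤ 817.
log₂(N + 1) ≤ (817 − 316) / 183 = 2.7377.
N + 1 ≤ 2^2.7377 = 6.6701.
N ≤ 5.6701, so the largest integer N is 5.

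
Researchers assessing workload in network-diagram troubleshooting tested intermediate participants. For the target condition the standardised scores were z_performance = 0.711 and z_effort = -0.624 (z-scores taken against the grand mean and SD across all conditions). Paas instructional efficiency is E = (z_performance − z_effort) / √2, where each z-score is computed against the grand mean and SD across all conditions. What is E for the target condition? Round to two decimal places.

z_P − z_E = 0.711 − (-0.624) = 1.3350.
E = 1.3350 / √2 = 1.3350 / 1.41421 = 0.9440 ≈ 0.94.

0.94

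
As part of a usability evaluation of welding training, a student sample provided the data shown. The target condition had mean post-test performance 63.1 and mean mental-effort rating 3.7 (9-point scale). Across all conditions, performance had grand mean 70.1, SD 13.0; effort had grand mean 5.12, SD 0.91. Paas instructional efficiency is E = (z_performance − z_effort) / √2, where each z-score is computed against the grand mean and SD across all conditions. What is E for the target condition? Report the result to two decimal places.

0.72

z_performance = (63.1 − 70.1) / 13.0 = -7.0000 / 13.0 = -0.5385.
z_effort = (3.7 − 5.12) / 0.91 = -1.4200 / 0.91 = -1.5604.
z_P − z_E = -0.5385 − (-1.5604) = 1.0219.
E = 1.0219 / √2 = 1.0219 / 1.41421 = 0.7226 ≈ 0.72.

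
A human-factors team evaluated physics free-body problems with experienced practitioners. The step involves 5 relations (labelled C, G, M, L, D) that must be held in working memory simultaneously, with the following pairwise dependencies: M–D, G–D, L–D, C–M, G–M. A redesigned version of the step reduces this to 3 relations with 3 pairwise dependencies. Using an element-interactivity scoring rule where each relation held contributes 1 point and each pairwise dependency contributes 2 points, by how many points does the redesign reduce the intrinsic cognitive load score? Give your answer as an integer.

Original: 5 × 1 + 5 × 2 = 5 + 10 = 15.
Redesigned: 3 × 1 + 3 × 2 = 3 + 6 = 9.
Reduction = 15 − 9 = 6.

6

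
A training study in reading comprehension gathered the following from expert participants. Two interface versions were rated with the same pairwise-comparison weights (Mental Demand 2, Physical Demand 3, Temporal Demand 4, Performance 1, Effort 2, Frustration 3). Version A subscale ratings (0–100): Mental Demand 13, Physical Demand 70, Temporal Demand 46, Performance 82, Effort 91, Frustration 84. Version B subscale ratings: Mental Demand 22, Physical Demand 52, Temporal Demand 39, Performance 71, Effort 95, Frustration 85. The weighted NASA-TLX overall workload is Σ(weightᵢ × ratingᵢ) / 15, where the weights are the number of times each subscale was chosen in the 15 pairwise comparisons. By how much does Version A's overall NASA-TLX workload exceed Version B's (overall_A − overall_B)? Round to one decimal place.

Version A weighted sum = 2·13 + 3·70 + 4·46 + 1·82 + 2·91 + 3·84 = 26 + 210 + 184 + 82 + 182 + 252 = 936; overall_A = 936/15 = 62.4000.
Version B weighted sum = 2·22 + 3·52 + 4·39 + 1·71 + 2·95 + 3·85 = 44 + 156 + 156 + 71 + 190 + 255 = 872; overall_B = 872/15 = 58.1333.
Difference = 62.4000 − 58.1333 = 4.2667 ≈ 4.3.

4.3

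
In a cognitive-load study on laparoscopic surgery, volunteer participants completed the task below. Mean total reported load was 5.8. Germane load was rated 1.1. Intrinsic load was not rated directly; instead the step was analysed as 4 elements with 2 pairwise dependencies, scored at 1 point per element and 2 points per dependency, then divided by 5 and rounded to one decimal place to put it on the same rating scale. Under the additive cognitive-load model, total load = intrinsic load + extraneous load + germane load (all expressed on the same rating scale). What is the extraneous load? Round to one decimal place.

3.1

Intrinsic (element-interactivity): (4 × 1 + 2 × 2) / 5 = 8 / 5 = 1.6000 → 1.6.
extraneous load = total − intrinsic − germane
             = 5.8 − 1.6 − 1.1 = 3.1.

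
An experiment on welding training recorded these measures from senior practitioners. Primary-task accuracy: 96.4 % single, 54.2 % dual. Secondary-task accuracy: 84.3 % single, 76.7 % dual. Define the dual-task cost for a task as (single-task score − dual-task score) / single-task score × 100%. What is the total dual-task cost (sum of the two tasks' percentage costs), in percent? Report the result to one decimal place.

52.8

Primary cost = (96.4 − 54.2) / 96.4 × 100% = 43.7759%.
Secondary cost = (84.3 − 76.7) / 84.3 × 100% = 9.0154%.
Total = 43.7759% + 9.0154% = 52.7913% ≈ 52.8%.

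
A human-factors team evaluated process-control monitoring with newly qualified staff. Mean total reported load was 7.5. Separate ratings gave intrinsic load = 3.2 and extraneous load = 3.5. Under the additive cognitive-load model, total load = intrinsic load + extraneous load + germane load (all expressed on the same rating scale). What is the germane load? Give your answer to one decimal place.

germane load = total − intrinsic − extraneous
             = 7.5 − 3.2 − 3.5 = 0.8.

0.8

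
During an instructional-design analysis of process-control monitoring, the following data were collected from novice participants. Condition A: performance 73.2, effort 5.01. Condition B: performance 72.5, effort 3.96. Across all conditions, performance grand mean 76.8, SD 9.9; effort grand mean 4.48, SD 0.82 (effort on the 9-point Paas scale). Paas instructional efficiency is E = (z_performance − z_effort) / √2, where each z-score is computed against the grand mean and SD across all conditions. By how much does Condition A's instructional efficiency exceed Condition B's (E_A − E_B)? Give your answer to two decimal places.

Condition A: z_P = (73.2 − 76.8)/9.9 = -0.3636; z_E = (5.01 − 4.48)/0.82 = 0.6463; E_A = (-0.3636 − 0.6463)/√2 = -0.7141.
Condition B: z_P = (72.5 − 76.8)/9.9 = -0.4343; z_E = (3.96 − 4.48)/0.82 = -0.6341; E_B = (-0.4343 − (-0.6341))/√2 = 0.1413.
E_A − E_B = -0.7141 − 0.1413 = -0.8554 ≈ -0.86.

-0.86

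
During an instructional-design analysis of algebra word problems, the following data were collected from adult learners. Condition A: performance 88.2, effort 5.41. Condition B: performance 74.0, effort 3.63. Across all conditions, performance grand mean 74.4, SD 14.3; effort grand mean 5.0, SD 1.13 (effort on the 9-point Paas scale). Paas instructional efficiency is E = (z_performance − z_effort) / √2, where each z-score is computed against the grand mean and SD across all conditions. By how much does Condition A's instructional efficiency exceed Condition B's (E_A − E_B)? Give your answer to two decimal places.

Condition A: z_P = (88.2 − 74.4)/14.3 = 0.9650; z_E = (5.41 − 5.0)/1.13 = 0.3628; E_A = (0.9650 − 0.3628)/√2 = 0.4258.
Condition B: z_P = (74.0 − 74.4)/14.3 = -0.0280; z_E = (3.63 − 5.0)/1.13 = -1.2124; E_B = (-0.0280 − (-1.2124))/√2 = 0.8375.
E_A − E_B = 0.4258 − 0.8375 = -0.4117 ≈ -0.41.

-0.41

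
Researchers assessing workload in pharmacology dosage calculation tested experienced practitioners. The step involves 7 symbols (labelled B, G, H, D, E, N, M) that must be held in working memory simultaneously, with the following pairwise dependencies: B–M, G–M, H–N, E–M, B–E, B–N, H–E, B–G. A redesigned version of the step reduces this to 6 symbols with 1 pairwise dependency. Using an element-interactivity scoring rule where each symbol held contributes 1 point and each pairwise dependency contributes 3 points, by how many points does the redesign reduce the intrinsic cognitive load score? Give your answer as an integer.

22

Original: 7 × 1 + 8 × 3 = 7 + 24 = 31.
Redesigned: 6 × 1 + 1 × 3 = 6 + 3 = 9.
Reduction = 31 − 9 = 22.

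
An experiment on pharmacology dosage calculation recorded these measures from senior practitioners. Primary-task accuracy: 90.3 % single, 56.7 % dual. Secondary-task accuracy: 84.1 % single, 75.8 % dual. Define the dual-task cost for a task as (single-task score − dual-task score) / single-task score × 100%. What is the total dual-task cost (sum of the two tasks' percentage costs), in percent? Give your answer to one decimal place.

47.1

Primary cost = (90.3 − 56.7) / 90.3 × 100% = 37.2093%.
Secondary cost = (84.1 − 75.8) / 84.1 × 100% = 9.8692%.
Total = 37.2093% + 9.8692% = 47.0785% ≈ 47.1%.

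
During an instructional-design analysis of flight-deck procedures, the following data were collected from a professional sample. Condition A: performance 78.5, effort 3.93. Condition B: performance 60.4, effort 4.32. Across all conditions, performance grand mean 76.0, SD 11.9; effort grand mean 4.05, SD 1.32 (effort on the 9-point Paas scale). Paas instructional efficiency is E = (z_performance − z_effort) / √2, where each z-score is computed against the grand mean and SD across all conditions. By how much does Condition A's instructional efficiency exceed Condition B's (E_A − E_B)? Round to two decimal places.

1.28

Condition A: z_P = (78.5 − 76.0)/11.9 = 0.2101; z_E = (3.93 − 4.05)/1.32 = -0.0909; E_A = (0.2101 − (-0.0909))/√2 = 0.2128.
Condition B: z_P = (60.4 − 76.0)/11.9 = -1.3109; z_E = (4.32 − 4.05)/1.32 = 0.2045; E_B = (-1.3109 − 0.2045)/√2 = -1.0715.
E_A − E_B = 0.2128 − (-1.0715) = 1.2843 ≈ 1.28.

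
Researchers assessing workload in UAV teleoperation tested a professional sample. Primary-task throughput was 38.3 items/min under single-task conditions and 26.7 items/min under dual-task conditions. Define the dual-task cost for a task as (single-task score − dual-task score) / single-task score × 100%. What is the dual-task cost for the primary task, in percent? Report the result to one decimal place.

Cost = (38.3 − 26.7) / 38.3 × 100%
     = 11.6000 / 38.3 × 100% = 30.2872%.
≈ 30.3%.

30.3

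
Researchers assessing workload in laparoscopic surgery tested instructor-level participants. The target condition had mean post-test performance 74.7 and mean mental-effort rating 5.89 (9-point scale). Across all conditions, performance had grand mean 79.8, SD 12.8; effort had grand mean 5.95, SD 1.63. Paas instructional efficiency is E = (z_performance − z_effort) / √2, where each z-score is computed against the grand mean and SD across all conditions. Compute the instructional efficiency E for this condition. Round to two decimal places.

-0.26

z_performance = (74.7 − 79.8) / 12.8 = -5.1000 / 12.8 = -0.3984.
z_effort = (5.89 − 5.95) / 1.63 = -0.0600 / 1.63 = -0.0368.
z_P − z_E = -0.3984 − (-0.0368) = -0.3616.
E = -0.3616 / √2 = -0.3616 / 1.41421 = -0.2557 ≈ -0.26.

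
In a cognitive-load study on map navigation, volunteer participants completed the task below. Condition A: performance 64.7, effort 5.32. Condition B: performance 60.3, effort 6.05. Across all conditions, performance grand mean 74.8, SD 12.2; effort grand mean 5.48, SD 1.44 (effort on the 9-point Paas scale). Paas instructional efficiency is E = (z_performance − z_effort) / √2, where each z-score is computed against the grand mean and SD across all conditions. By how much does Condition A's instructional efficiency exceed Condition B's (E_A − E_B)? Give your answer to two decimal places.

Condition A: z_P = (64.7 − 74.8)/12.2 = -0.8279; z_E = (5.32 − 5.48)/1.44 = -0.1111; E_A = (-0.8279 − (-0.1111))/√2 = -0.5069.
Condition B: z_P = (60.3 − 74.8)/12.2 = -1.1885; z_E = (6.05 − 5.48)/1.44 = 0.3958; E_B = (-1.1885 − 0.3958)/√2 = -1.1203.
E_A − E_B = -0.5069 − (-1.1203) = 0.6134 ≈ 0.61.

0.61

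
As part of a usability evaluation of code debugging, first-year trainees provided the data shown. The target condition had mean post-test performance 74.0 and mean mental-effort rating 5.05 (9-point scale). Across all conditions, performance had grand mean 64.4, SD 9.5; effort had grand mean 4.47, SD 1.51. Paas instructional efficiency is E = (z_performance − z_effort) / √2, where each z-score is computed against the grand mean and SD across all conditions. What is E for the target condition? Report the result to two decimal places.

z_performance = (74.0 − 64.4) / 9.5 = 9.6000 / 9.5 = 1.0105.
z_effort = (5.05 − 4.47) / 1.51 = 0.5800 / 1.51 = 0.3841.
z_P − z_E = 1.0105 − 0.3841 = 0.6264.
E = 0.6264 / √2 = 0.6264 / 1.41421 = 0.4429 ≈ 0.44.

0.44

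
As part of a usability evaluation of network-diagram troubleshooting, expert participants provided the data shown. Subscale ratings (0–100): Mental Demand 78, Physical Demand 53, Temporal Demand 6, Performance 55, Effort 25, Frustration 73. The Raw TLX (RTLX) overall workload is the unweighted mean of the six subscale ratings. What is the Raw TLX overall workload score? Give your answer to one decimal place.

Sum of ratings = 78 + 53 + 6 + 55 + 25 + 73 = 290.
RTLX = 290 / 6 = 48.3333 ≈ 48.3.

48.3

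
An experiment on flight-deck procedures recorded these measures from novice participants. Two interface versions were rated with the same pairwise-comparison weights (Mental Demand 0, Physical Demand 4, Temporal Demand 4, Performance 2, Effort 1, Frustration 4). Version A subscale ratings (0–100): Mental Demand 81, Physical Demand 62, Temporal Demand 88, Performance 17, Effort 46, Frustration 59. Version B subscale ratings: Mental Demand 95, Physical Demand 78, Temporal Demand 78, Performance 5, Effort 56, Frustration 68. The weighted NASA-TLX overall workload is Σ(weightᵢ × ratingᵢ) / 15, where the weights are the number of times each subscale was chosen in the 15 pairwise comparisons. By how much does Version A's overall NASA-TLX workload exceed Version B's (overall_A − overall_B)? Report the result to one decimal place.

-3.1

Version A weighted sum = 0·81 + 4·62 + 4·88 + 2·17 + 1·46 + 4·59 = 0 + 248 + 352 + 34 + 46 + 236 = 916; overall_A = 916/15 = 61.0667.
Version B weighted sum = 0·95 + 4·78 + 4·78 + 2·5 + 1·56 + 4·68 = 0 + 312 + 312 + 10 + 56 + 272 = 962; overall_B = 962/15 = 64.1333.
Difference = 61.0667 − 64.1333 = -3.0666 ≈ -3.1.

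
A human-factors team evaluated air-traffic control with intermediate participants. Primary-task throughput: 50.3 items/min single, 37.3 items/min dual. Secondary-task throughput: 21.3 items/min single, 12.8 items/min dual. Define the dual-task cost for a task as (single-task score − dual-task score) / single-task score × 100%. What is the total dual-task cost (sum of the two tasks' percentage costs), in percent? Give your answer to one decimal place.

65.8

Primary cost = (50.3 − 37.3) / 50.3 × 100% = 25.8449%.
Secondary cost = (21.3 − 12.8) / 21.3 × 100% = 39.9061%.
Total = 25.8449% + 39.9061% = 65.7510% ≈ 65.8%.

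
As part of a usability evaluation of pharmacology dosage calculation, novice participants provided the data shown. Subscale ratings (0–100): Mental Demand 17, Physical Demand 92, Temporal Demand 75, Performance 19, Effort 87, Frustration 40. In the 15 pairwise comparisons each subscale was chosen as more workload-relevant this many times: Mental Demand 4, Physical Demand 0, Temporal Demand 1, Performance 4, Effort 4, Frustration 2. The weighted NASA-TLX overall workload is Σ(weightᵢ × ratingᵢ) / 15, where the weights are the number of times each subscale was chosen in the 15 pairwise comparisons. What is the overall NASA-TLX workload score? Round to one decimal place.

43.1

The tallies are the weights (they sum to 15).
Weighted sum = 4·17 + 0·92 + 1·75 + 4·19 + 4·87 + 2·40
            = 68 + 0 + 75 + 76 + 348 + 80 = 647.
Overall workload = 647 / 15 = 43.1333 ≈ 43.1.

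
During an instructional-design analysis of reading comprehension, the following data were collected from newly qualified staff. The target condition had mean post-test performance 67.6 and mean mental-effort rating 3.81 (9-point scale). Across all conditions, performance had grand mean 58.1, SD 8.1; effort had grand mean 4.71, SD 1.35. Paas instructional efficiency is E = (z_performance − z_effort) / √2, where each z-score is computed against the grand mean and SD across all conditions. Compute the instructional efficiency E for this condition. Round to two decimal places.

z_performance = (67.6 − 58.1) / 8.1 = 9.5000 / 8.1 = 1.1728.
z_effort = (3.81 − 4.71) / 1.35 = -0.9000 / 1.35 = -0.6667.
z_P − z_E = 1.1728 − (-0.6667) = 1.8395.
E = 1.8395 / √2 = 1.8395 / 1.41421 = 1.3007 ≈ 1.30.

1.30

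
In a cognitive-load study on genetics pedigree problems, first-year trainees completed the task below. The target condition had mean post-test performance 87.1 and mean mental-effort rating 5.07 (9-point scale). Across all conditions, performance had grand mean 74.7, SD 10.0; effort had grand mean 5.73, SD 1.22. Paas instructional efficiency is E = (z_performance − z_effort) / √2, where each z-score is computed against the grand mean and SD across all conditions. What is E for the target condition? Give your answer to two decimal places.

1.26

z_performance = (87.1 − 74.7) / 10.0 = 12.4000 / 10.0 = 1.2400.
z_effort = (5.07 − 5.73) / 1.22 = -0.6600 / 1.22 = -0.5410.
z_P − z_E = 1.2400 − (-0.5410) = 1.7810.
E = 1.7810 / √2 = 1.7810 / 1.41421 = 1.2594 ≈ 1.26.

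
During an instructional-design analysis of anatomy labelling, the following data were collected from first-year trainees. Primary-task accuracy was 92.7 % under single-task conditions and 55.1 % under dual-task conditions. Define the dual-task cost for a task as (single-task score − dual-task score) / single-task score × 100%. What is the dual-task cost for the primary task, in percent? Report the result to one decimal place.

Cost = (92.7 − 55.1) / 92.7 × 100%
     = 37.6000 / 92.7 × 100% = 40.5609%.
≈ 40.6%.

40.6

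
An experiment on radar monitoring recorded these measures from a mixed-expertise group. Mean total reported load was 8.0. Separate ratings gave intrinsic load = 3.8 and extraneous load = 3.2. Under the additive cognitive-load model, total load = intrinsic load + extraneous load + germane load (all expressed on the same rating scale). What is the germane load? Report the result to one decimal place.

1.0

germane load = total − intrinsic − extraneous
             = 8.0 − 3.8 − 3.2 = 1.0.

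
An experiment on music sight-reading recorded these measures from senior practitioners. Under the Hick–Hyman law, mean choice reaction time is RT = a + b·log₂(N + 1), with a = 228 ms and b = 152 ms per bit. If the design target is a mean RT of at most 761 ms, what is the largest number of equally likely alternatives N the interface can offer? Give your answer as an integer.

10

Set 228 + 152·log₂(N + 1) ≤ 761.
log₂(N + 1) ≤ (761 − 228) / 152 = 3.5066.
N + 1 ≤ 2^3.5066 = 11.3656.
N ≤ 10.3656, so the largest integer N is 10.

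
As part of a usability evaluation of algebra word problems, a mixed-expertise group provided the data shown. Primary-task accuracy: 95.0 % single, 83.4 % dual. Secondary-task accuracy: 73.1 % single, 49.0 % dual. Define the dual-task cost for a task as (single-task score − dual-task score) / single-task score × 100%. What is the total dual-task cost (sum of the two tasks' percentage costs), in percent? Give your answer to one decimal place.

45.2

Primary cost = (95.0 − 83.4) / 95.0 × 100% = 12.2105%.
Secondary cost = (73.1 − 49.0) / 73.1 × 100% = 32.9685%.
Total = 12.2105% + 32.9685% = 45.1790% ≈ 45.2%.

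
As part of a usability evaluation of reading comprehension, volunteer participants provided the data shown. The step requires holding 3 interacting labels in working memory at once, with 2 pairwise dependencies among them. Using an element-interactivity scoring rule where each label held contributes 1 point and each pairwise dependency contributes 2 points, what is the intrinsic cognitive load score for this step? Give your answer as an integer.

7

Element contribution: 3 × 1 = 3.
Interaction contribution: 2 × 2 = 4.
Intrinsic load = 3 + 4 = 7.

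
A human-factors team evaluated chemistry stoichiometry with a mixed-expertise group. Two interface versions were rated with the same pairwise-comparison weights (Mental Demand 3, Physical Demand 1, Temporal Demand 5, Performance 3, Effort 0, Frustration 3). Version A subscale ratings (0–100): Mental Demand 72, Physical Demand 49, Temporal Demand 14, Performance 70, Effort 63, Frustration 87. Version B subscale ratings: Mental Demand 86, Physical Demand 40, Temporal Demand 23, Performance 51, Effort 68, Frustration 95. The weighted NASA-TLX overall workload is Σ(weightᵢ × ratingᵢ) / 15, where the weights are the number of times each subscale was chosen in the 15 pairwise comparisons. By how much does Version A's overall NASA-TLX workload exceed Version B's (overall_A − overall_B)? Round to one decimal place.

-3.0

Version A weighted sum = 3·72 + 1·49 + 5·14 + 3·70 + 0·63 + 3·87 = 216 + 49 + 70 + 210 + 0 + 261 = 806; overall_A = 806/15 = 53.7333.
Version B weighted sum = 3·86 + 1·40 + 5·23 + 3·51 + 0·68 + 3·95 = 258 + 40 + 115 + 153 + 0 + 285 = 851; overall_B = 851/15 = 56.7333.
Difference = 53.7333 − 56.7333 = -3.0000 ≈ -3.0.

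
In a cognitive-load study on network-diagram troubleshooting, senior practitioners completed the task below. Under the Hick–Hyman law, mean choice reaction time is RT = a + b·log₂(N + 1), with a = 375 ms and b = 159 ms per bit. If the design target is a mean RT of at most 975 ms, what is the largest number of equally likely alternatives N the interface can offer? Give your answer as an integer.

Set 375 + 159·log₂(N + 1) ≤ 975.
log₂(N + 1) ≤ (975 − 375) / 159 = 3.7736.
N + 1 ≤ 2^3.7736 = 13.6762.
N ≤ 12.6762, so the largest integer N is 12.

12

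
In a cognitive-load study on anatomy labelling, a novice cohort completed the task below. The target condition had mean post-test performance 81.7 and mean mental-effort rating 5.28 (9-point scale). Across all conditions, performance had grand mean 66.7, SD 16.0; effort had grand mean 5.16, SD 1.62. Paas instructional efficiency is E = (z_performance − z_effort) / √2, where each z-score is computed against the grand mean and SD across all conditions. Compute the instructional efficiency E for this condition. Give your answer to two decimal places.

z_performance = (81.7 − 66.7) / 16.0 = 15.0000 / 16.0 = 0.9375.
z_effort = (5.28 − 5.16) / 1.62 = 0.1200 / 1.62 = 0.0741.
z_P − z_E = 0.9375 − 0.0741 = 0.8634.
E = 0.8634 / √2 = 0.8634 / 1.41421 = 0.6105 ≈ 0.61.

0.61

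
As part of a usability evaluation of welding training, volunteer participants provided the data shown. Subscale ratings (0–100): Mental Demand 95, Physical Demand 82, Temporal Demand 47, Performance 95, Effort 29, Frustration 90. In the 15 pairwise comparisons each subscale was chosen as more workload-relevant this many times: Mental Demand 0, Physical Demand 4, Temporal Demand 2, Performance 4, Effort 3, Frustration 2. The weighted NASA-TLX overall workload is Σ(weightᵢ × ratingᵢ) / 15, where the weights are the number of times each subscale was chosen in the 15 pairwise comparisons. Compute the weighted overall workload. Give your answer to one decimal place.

The tallies are the weights (they sum to 15).
Weighted sum = 0·95 + 4·82 + 2·47 + 4·95 + 3·29 + 2·90
            = 0 + 328 + 94 + 380 + 87 + 180 = 1069.
Overall workload = 1069 / 15 = 71.2667 ≈ 71.3.

71.3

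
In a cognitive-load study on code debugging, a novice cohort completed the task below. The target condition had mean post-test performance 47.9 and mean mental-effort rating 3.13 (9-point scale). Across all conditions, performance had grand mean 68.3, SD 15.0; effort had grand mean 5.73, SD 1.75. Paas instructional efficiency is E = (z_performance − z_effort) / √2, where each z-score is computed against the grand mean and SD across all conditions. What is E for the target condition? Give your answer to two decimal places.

z_performance = (47.9 − 68.3) / 15.0 = -20.4000 / 15.0 = -1.3600.
z_effort = (3.13 − 5.73) / 1.75 = -2.6000 / 1.75 = -1.4857.
z_P − z_E = -1.3600 − (-1.4857) = 0.1257.
E = 0.1257 / √2 = 0.1257 / 1.41421 = 0.0889 ≈ 0.09.

0.09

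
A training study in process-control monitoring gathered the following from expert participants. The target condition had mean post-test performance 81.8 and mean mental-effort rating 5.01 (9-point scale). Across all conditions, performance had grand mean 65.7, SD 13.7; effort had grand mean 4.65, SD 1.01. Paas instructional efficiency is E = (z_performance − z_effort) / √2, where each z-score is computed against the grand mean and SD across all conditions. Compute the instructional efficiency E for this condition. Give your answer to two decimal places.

z_performance = (81.8 − 65.7) / 13.7 = 16.1000 / 13.7 = 1.1752.
z_effort = (5.01 − 4.65) / 1.01 = 0.3600 / 1.01 = 0.3564.
z_P − z_E = 1.1752 − 0.3564 = 0.8188.
E = 0.8188 / √2 = 0.8188 / 1.41421 = 0.5790 ≈ 0.58.

0.58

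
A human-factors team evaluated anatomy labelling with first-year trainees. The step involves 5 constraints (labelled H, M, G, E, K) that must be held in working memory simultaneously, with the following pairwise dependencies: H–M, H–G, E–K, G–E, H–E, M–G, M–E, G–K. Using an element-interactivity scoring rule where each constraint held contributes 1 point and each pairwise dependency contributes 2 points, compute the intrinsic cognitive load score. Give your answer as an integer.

21

Count of constraints held simultaneously: 5.
Count of pairwise dependencies listed: 8.
Element contribution: 5 × 1 = 5.
Interaction contribution: 8 × 2 = 16.
Intrinsic load = 5 + 16 = 21.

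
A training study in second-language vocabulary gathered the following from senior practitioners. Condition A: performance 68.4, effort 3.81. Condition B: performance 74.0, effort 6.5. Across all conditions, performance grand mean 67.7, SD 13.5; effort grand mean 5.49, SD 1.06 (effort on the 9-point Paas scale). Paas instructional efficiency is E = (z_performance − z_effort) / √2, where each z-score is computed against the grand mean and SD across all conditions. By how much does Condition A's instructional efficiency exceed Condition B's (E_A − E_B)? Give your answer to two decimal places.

Condition A: z_P = (68.4 − 67.7)/13.5 = 0.0519; z_E = (3.81 − 5.49)/1.06 = -1.5849; E_A = (0.0519 − (-1.5849))/√2 = 1.1574.
Condition B: z_P = (74.0 − 67.7)/13.5 = 0.4667; z_E = (6.5 − 5.49)/1.06 = 0.9528; E_B = (0.4667 − 0.9528)/√2 = -0.3437.
E_A − E_B = 1.1574 − (-0.3437) = 1.5011 ≈ 1.50.

1.50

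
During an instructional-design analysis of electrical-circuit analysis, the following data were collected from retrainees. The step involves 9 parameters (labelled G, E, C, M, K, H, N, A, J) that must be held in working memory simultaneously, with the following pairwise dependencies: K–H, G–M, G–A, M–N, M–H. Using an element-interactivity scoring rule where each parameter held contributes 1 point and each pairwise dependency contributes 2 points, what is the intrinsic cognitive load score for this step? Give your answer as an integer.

Count of parameters held simultaneously: 9.
Count of pairwise dependencies listed: 5.
Element contribution: 9 × 1 = 9.
Interaction contribution: 5 × 2 = 10.
Intrinsic load = 9 + 10 = 19.

19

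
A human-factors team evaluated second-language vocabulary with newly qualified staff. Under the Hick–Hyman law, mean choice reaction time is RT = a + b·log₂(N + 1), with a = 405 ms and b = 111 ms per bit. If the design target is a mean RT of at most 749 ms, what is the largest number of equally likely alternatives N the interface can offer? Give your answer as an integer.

7

Set 405 + 111·log₂(N + 1) ≤ 749.
log₂(N + 1) ≤ (749 − 405) / 111 = 3.0991.
N + 1 ≤ 2^3.0991 = 8.5688.
N ≤ 7.5688, so the largest integer N is 7.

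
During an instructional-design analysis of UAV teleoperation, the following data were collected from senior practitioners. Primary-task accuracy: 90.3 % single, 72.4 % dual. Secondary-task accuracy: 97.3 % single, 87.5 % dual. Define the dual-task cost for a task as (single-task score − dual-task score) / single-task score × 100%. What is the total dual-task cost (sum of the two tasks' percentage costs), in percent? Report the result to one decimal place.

29.9

Primary cost = (90.3 − 72.4) / 90.3 × 100% = 19.8228%.
Secondary cost = (97.3 − 87.5) / 97.3 × 100% = 10.0719%.
Total = 19.8228% + 10.0719% = 29.8947% ≈ 29.9%.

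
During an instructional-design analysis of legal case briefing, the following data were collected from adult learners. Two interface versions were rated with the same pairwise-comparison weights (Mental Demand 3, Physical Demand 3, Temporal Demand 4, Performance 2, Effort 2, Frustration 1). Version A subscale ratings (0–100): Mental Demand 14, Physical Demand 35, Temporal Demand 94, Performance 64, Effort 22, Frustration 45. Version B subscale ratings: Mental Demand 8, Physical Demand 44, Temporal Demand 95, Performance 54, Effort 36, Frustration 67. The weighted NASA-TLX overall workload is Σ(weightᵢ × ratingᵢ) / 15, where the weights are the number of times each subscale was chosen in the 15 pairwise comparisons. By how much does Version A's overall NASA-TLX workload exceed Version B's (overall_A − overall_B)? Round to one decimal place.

Version A weighted sum = 3·14 + 3·35 + 4·94 + 2·64 + 2·22 + 1·45 = 42 + 105 + 376 + 128 + 44 + 45 = 740; overall_A = 740/15 = 49.3333.
Version B weighted sum = 3·8 + 3·44 + 4·95 + 2·54 + 2·36 + 1·67 = 24 + 132 + 380 + 108 + 72 + 67 = 783; overall_B = 783/15 = 52.2000.
Difference = 49.3333 − 52.2000 = -2.8667 ≈ -2.9.

-2.9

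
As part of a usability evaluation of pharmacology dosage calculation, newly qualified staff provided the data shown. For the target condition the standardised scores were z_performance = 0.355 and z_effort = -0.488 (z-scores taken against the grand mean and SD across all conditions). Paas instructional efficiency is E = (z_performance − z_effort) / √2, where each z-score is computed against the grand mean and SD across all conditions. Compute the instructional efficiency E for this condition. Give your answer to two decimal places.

z_P − z_E = 0.355 − (-0.488) = 0.8430.
E = 0.8430 / √2 = 0.8430 / 1.41421 = 0.5961 ≈ 0.60.

0.60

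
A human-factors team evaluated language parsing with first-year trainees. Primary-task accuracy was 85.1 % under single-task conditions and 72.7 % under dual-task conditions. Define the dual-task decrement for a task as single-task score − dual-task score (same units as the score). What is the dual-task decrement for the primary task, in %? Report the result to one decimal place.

12.4

Decrement = 85.1 − 72.7 = 12.4000 % ≈ 12.4 %.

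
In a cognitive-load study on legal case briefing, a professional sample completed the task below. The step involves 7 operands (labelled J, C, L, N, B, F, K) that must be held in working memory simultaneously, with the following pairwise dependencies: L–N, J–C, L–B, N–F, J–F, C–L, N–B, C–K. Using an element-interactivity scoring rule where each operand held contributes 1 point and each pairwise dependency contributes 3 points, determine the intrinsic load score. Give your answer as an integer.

31

Count of operands held simultaneously: 7.
Count of pairwise dependencies listed: 8.
Element contribution: 7 × 1 = 7.
Interaction contribution: 8 × 3 = 24.
Intrinsic load = 7 + 24 = 31.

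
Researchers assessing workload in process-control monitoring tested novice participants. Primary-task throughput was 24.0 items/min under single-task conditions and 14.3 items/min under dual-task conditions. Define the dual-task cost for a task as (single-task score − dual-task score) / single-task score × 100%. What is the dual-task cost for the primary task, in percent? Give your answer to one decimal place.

40.4

Cost = (24.0 − 14.3) / 24.0 × 100%
     = 9.7000 / 24.0 × 100% = 40.4167%.
≈ 40.4%.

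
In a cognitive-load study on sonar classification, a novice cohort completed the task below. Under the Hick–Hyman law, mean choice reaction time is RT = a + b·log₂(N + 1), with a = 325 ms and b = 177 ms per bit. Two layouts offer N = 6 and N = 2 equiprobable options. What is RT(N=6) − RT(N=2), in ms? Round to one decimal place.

RT(6) = 325 + 177·log₂(7) = 325 + 177·2.8074 = 821.9098 ms.
RT(2) = 325 + 177·log₂(3) = 325 + 177·1.5850 = 605.5450 ms.
Difference = 821.9098 − 605.5450 = 216.3648 ≈ 216.4 ms.

216.4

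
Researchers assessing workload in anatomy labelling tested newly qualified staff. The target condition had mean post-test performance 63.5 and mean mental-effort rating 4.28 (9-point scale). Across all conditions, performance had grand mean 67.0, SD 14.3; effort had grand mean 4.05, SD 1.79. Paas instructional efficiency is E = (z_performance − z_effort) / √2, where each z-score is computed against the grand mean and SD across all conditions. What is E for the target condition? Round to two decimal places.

z_performance = (63.5 − 67.0) / 14.3 = -3.5000 / 14.3 = -0.2448.
z_effort = (4.28 − 4.05) / 1.79 = 0.2300 / 1.79 = 0.1285.
z_P − z_E = -0.2448 − 0.1285 = -0.3733.
E = -0.3733 / √2 = -0.3733 / 1.41421 = -0.2640 ≈ -0.26.

-0.26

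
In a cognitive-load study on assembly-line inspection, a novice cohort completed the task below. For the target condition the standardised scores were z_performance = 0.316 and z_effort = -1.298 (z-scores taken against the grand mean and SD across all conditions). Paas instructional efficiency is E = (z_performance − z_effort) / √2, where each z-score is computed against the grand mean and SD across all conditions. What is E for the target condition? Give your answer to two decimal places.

z_P − z_E = 0.316 − (-1.298) = 1.6140.
E = 1.6140 / √2 = 1.6140 / 1.41421 = 1.1413 ≈ 1.14.

1.14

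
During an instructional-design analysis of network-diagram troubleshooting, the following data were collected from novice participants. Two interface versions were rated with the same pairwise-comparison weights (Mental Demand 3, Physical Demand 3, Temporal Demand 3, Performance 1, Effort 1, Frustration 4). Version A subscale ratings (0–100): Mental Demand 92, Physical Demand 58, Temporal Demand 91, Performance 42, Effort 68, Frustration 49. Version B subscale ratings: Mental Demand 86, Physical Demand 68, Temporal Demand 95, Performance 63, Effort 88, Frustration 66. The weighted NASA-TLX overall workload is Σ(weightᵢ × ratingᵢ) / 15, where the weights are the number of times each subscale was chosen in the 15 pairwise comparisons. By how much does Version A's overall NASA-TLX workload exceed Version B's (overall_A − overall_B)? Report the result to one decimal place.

Version A weighted sum = 3·92 + 3·58 + 3·91 + 1·42 + 1·68 + 4·49 = 276 + 174 + 273 + 42 + 68 + 196 = 1029; overall_A = 1029/15 = 68.6000.
Version B weighted sum = 3·86 + 3·68 + 3·95 + 1·63 + 1·88 + 4·66 = 258 + 204 + 285 + 63 + 88 + 264 = 1162; overall_B = 1162/15 = 77.4667.
Difference = 68.6000 − 77.4667 = -8.8667 ≈ -8.9.

-8.9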